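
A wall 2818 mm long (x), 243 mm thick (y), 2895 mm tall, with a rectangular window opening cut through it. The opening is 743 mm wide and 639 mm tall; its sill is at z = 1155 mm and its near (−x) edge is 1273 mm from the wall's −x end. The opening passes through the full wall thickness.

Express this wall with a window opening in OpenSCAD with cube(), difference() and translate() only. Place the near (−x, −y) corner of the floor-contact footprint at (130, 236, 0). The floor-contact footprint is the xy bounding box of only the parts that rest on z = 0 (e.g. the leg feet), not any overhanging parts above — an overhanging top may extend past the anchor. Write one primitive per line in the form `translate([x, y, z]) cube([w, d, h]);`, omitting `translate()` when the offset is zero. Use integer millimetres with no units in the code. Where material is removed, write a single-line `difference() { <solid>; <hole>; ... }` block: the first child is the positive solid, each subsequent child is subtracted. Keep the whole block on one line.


difference() { translate([130, 236, 0]) cube([2818, 243, 2895]); translate([1403, 236, 1155]) cube([743, 243, 639]); }


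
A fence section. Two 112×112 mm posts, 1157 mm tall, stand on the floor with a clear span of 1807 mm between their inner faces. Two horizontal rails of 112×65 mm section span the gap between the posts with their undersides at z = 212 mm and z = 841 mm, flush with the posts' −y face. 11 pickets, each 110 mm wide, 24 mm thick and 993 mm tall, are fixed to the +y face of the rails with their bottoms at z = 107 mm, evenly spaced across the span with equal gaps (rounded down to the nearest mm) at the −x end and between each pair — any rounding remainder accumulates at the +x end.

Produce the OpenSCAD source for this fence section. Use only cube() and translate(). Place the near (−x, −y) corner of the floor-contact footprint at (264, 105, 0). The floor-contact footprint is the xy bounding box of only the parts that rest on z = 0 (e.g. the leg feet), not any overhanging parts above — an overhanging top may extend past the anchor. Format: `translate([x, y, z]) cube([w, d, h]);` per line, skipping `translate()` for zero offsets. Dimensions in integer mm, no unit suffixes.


translate([264, 105, 0]) cube([112, 112, 1157]);
translate([2183, 105, 0]) cube([112, 112, 1157]);
translate([376, 105, 212]) cube([1807, 112, 65]);
translate([376, 105, 841]) cube([1807, 112, 65]);
translate([425, 217, 107]) cube([110, 24, 993]);
translate([584, 217, 107]) cube([110, 24, 993]);
translate([743, 217, 107]) cube([110, 24, 993]);
translate([902, 217, 107]) cube([110, 24, 993]);
translate([1061, 217, 107]) cube([110, 24, 993]);
translate([1220, 217, 107]) cube([110, 24, 993]);
translate([1379, 217, 107]) cube([110, 24, 993]);
translate([1538, 217, 107]) cube([110, 24, 993]);
translate([1697, 217, 107]) cube([110, 24, 993]);
translate([1856, 217, 107]) cube([110, 24, 993]);
translate([2015, 217, 107]) cube([110, 24, 993]);


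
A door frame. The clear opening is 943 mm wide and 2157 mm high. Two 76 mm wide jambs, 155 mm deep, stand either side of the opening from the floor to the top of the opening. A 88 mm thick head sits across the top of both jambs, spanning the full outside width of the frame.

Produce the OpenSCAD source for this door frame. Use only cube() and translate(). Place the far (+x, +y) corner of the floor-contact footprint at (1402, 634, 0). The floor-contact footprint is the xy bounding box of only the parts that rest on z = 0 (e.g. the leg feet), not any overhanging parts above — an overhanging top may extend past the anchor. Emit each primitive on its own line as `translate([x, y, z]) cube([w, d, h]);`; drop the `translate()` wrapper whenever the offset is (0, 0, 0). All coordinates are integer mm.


translate([307, 479, 0]) cube([76, 155, 2157]);
translate([1326, 479, 0]) cube([76, 155, 2157]);
translate([307, 479, 2157]) cube([1095, 155, 88]);


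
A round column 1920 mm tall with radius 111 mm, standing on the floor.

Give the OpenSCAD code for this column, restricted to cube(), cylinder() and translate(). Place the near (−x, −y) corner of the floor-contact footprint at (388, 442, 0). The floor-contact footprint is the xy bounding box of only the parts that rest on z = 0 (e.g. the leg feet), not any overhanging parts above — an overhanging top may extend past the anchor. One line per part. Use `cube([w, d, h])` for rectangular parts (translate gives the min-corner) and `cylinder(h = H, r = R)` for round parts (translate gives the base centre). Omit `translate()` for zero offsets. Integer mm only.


translate([499, 553, 0]) cylinder(h = 1920, r = 111);


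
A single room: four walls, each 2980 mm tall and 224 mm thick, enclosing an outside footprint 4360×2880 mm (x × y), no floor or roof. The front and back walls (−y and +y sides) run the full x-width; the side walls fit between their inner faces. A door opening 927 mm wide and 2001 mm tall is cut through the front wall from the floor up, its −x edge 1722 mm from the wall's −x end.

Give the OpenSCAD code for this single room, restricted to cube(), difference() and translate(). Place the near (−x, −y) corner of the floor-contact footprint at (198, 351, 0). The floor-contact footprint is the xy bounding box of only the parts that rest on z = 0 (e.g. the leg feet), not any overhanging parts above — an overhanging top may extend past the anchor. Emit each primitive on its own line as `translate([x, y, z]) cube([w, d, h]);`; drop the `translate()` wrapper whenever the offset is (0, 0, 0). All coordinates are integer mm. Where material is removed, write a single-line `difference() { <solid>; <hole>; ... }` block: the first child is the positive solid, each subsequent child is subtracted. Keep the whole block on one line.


difference() { translate([198, 351, 0]) cube([4360, 224, 2980]); translate([1920, 351, 0]) cube([927, 224, 2001]); }
translate([198, 3007, 0]) cube([4360, 224, 2980]);
translate([198, 575, 0]) cube([224, 2432, 2980]);
translate([4334, 575, 0]) cube([224, 2432, 2980]);


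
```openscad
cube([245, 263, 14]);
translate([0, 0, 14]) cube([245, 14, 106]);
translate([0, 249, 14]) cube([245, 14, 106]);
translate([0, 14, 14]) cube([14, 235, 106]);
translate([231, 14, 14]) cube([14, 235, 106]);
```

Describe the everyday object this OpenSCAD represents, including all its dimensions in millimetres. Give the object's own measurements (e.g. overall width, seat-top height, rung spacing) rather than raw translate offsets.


An open-topped rectangular box: outside dimensions 245×263×120 mm, with a uniform wall and base thickness of 14 mm. The base is a full 245×263 slab on the floor; four walls sit on top of the base. The front and back walls (the −y and +y sides) span the full width; the two side walls fit between them.


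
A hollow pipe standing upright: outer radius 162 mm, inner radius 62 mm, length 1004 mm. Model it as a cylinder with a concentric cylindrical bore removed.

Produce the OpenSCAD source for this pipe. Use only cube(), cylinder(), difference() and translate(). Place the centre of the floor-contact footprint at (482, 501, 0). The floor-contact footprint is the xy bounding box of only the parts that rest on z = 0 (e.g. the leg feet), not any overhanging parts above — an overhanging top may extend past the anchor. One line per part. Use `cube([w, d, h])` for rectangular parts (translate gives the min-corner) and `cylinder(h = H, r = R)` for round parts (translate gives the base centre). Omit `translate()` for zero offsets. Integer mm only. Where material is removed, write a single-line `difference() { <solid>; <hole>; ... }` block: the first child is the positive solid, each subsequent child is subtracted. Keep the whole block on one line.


difference() { translate([482, 501, 0]) cylinder(h = 1004, r = 162); translate([482, 501, 0]) cylinder(h = 1004, r = 62); }


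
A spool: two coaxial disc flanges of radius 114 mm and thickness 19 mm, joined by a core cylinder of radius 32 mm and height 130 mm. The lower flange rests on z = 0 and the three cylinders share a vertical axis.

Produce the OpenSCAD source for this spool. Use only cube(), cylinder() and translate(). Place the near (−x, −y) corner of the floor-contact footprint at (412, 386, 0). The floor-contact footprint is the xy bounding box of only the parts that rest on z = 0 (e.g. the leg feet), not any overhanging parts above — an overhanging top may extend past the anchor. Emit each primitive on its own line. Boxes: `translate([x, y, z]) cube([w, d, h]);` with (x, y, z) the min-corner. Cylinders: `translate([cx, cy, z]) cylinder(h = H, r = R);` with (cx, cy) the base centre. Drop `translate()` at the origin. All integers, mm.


translate([526, 500, 0]) cylinder(h = 19, r = 114);
translate([526, 500, 19]) cylinder(h = 130, r = 32);
translate([526, 500, 149]) cylinder(h = 19, r = 114);


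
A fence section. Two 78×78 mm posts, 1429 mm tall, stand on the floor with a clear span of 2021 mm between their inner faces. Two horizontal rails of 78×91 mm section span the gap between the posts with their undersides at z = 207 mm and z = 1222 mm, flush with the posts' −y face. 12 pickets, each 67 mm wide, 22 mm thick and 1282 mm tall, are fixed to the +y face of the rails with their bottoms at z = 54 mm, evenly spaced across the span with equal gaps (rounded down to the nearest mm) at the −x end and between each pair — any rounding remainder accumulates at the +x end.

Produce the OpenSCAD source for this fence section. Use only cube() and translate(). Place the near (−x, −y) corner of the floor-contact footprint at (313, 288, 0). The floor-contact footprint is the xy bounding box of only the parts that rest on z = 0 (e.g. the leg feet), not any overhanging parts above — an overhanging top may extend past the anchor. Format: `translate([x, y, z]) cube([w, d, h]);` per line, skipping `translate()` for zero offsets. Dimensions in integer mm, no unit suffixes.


translate([313, 288, 0]) cube([78, 78, 1429]);
translate([2412, 288, 0]) cube([78, 78, 1429]);
translate([391, 288, 207]) cube([2021, 78, 91]);
translate([391, 288, 1222]) cube([2021, 78, 91]);
translate([484, 366, 54]) cube([67, 22, 1282]);
translate([644, 366, 54]) cube([67, 22, 1282]);
translate([804, 366, 54]) cube([67, 22, 1282]);
translate([964, 366, 54]) cube([67, 22, 1282]);
translate([1124, 366, 54]) cube([67, 22, 1282]);
translate([1284, 366, 54]) cube([67, 22, 1282]);
translate([1444, 366, 54]) cube([67, 22, 1282]);
translate([1604, 366, 54]) cube([67, 22, 1282]);
translate([1764, 366, 54]) cube([67, 22, 1282]);
translate([1924, 366, 54]) cube([67, 22, 1282]);
translate([2084, 366, 54]) cube([67, 22, 1282]);
translate([2244, 366, 54]) cube([67, 22, 1282]);


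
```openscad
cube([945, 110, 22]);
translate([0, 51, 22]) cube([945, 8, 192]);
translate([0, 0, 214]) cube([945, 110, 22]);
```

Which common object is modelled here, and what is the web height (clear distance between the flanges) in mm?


An I-beam. The web height is 192 mm.

Two wide flanges with a thin centred web — an I-beam. Overall 236 mm minus two 22 mm flanges gives a web of 236 − 2·22 = 192 mm.


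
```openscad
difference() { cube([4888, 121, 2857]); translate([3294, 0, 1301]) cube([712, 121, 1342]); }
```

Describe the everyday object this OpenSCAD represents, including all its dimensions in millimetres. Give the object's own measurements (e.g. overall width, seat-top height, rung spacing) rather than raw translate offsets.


A wall 4888 mm long (x), 121 mm thick (y), 2857 mm tall, with a rectangular window opening cut through it. The opening is 712 mm wide and 1342 mm tall; its sill is at z = 1301 mm and its near (−x) edge is 3294 mm from the wall's −x end. The opening passes through the full wall thickness.


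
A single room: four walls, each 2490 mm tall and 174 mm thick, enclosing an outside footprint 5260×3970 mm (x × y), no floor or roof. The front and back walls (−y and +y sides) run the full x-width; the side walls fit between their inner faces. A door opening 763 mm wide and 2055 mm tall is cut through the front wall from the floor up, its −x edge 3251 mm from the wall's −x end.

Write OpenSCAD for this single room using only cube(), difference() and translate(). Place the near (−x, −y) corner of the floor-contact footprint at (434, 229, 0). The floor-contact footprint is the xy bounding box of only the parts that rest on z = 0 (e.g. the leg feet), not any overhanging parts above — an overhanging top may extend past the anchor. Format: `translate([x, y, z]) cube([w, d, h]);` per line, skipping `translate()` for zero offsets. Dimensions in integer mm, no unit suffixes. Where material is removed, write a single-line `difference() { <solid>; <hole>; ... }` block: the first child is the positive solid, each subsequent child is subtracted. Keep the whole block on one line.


difference() { translate([434, 229, 0]) cube([5260, 174, 2490]); translate([3685, 229, 0]) cube([763, 174, 2055]); }
translate([434, 4025, 0]) cube([5260, 174, 2490]);
translate([434, 403, 0]) cube([174, 3622, 2490]);
translate([5520, 403, 0]) cube([174, 3622, 2490]);


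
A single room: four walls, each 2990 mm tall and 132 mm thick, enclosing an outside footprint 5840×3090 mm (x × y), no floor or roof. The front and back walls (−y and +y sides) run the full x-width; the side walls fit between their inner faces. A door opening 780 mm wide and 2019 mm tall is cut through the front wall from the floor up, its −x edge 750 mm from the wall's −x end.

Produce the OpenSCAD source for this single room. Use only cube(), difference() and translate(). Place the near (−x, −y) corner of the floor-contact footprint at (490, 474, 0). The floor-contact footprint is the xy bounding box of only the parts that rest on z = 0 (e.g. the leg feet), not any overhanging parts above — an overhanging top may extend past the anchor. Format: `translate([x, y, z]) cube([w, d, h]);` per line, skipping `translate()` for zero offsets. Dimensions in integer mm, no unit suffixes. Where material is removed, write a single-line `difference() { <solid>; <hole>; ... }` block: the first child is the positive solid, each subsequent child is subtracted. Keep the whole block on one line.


difference() { translate([490, 474, 0]) cube([5840, 132, 2990]); translate([1240, 474, 0]) cube([780, 132, 2019]); }
translate([490, 3432, 0]) cube([5840, 132, 2990]);
translate([490, 606, 0]) cube([132, 2826, 2990]);
translate([6198, 606, 0]) cube([132, 2826, 2990]);


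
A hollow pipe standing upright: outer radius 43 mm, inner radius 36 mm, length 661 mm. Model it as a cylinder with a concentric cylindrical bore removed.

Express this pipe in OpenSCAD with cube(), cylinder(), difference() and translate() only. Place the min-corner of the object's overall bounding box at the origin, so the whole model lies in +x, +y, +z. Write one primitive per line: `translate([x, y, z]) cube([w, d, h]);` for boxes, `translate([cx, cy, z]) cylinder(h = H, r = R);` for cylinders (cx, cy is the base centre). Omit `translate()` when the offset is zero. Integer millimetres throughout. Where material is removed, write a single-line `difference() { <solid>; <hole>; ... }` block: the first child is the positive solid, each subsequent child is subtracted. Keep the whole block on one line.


difference() { translate([43, 43, 0]) cylinder(h = 661, r = 43); translate([43, 43, 0]) cylinder(h = 661, r = 36); }


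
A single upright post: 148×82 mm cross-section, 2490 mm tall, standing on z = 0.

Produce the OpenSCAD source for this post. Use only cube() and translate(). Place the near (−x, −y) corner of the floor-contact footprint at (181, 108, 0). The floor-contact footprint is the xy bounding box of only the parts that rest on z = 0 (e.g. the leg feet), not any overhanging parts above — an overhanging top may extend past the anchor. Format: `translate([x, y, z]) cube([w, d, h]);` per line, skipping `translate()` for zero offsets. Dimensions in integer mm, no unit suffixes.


translate([181, 108, 0]) cube([148, 82, 2490]);


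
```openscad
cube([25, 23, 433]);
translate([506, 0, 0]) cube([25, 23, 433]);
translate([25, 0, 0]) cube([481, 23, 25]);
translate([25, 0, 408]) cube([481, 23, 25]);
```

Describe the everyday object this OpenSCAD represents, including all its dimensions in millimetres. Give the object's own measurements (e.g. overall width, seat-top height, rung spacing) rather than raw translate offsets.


A rectangular picture frame lying in the x–z plane (depth along y). The opening is 481 mm wide (x) by 383 mm tall (z), surrounded by a border 25 mm wide on all four sides. The frame is 23 mm deep and is made of two full-height vertical stiles with two horizontal rails fitted between them.


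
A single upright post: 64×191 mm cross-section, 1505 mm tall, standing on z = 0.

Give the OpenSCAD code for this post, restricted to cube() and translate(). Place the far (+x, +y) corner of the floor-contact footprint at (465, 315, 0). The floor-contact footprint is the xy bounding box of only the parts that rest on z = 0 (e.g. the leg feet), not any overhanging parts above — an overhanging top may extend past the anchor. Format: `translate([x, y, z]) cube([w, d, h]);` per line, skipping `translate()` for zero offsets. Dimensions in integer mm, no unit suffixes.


translate([401, 124, 0]) cube([64, 191, 1505]);


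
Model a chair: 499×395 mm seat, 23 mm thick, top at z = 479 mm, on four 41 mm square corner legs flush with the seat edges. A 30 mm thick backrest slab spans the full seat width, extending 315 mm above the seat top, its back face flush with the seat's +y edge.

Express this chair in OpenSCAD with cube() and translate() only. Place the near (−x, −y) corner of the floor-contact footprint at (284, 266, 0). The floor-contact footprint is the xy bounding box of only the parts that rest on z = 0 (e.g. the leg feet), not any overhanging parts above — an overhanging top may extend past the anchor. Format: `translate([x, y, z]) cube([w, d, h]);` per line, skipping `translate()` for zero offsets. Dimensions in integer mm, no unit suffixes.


translate([284, 266, 456]) cube([499, 395, 23]);
translate([284, 266, 0]) cube([41, 41, 456]);
translate([742, 266, 0]) cube([41, 41, 456]);
translate([284, 620, 0]) cube([41, 41, 456]);
translate([742, 620, 0]) cube([41, 41, 456]);
translate([284, 631, 479]) cube([499, 30, 315]);


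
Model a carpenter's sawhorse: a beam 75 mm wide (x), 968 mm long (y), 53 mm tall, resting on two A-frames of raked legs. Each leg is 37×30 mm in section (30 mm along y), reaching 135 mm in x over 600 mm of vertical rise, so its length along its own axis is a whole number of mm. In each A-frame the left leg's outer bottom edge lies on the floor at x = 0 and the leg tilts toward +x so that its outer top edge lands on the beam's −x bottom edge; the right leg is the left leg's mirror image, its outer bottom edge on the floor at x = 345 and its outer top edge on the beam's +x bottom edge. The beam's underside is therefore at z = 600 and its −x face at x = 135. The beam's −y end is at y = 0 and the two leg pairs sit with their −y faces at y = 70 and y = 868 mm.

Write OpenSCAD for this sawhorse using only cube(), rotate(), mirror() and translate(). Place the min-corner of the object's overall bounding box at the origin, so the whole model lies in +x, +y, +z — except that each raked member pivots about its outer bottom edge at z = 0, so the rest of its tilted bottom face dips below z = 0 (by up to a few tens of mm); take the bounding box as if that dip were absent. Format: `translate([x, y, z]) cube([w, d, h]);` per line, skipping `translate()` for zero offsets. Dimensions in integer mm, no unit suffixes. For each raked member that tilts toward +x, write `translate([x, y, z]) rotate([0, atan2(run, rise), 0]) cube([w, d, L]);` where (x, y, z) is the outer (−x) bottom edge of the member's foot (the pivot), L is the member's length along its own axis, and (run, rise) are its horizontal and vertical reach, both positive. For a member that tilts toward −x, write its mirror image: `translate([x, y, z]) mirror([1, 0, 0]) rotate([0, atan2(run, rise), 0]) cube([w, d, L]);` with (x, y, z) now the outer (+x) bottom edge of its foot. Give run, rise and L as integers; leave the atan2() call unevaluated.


// leg length = √(135² + 600²) = 615
// right-leg outer foot x = 2·135 + 75 = 345
// beam min-corner = (135, 0, 600)
translate([135, 0, 600]) cube([75, 968, 53]);
translate([0, 70, 0]) rotate([0, atan2(135, 600), 0]) cube([37, 30, 615]);
translate([345, 70, 0]) mirror([1, 0, 0]) rotate([0, atan2(135, 600), 0]) cube([37, 30, 615]);
translate([0, 868, 0]) rotate([0, atan2(135, 600), 0]) cube([37, 30, 615]);
translate([345, 868, 0]) mirror([1, 0, 0]) rotate([0, atan2(135, 600), 0]) cube([37, 30, 615]);


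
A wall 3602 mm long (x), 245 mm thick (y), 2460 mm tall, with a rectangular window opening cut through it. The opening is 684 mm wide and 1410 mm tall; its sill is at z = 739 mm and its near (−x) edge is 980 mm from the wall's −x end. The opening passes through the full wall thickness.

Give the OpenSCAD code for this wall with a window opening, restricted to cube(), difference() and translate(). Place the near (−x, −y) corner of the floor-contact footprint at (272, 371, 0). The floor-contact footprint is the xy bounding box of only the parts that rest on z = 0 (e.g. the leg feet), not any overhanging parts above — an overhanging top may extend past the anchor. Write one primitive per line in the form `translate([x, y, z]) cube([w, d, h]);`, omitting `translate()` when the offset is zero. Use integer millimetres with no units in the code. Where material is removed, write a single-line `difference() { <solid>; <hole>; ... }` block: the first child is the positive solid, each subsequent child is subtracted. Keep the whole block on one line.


difference() { translate([272, 371, 0]) cube([3602, 245, 2460]); translate([1252, 371, 739]) cube([684, 245, 1410]); }


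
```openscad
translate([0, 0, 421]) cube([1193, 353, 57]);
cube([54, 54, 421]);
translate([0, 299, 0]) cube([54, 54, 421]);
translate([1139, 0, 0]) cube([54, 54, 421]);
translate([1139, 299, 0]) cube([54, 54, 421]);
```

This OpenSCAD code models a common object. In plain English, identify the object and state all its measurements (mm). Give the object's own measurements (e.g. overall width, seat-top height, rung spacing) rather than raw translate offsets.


A bench: a 1193×353 mm seat slab, 57 mm thick, top at z = 478 mm, on four 54×54 mm square legs flush with the seat corners and standing on z = 0.


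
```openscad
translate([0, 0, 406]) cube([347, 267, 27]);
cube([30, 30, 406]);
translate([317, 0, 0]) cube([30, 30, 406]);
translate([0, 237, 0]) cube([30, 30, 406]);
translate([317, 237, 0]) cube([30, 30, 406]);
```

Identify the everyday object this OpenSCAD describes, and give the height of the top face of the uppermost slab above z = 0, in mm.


A stool. The seat height is 433 mm.

A 347×267×27 slab at z = 406 on four corner posts — a stool. The seat top is 406 + 27 = 433 mm.


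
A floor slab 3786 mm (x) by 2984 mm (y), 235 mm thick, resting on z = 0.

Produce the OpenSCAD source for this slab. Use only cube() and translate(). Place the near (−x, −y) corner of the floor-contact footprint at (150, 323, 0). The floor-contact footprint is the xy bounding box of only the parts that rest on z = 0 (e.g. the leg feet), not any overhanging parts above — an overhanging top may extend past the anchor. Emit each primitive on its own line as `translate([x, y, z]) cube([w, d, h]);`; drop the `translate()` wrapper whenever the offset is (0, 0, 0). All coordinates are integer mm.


translate([150, 323, 0]) cube([3786, 2984, 235]);


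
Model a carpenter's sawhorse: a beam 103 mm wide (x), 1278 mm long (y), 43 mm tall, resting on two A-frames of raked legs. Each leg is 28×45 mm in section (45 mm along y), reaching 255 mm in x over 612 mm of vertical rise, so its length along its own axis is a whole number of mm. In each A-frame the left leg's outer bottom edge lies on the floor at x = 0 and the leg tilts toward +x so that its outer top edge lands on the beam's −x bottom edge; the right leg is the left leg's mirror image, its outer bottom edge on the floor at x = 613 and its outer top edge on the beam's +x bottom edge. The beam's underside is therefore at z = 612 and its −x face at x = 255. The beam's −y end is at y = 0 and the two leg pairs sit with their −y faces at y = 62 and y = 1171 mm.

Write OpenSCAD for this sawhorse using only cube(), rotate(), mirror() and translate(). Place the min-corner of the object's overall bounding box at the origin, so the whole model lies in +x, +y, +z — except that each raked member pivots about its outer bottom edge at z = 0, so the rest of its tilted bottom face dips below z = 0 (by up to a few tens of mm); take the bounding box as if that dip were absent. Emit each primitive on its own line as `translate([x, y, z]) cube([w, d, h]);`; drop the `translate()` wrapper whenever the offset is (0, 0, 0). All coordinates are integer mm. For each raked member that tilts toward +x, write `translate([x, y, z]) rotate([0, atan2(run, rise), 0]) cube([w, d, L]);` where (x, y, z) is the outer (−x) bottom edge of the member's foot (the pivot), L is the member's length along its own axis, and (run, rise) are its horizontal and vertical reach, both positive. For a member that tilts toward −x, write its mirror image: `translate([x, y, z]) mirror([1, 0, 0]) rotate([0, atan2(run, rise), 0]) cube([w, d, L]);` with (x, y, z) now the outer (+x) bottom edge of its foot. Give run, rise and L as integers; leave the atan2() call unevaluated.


translate([255, 0, 612]) cube([103, 1278, 43]);
translate([0, 62, 0]) rotate([0, atan2(255, 612), 0]) cube([28, 45, 663]);
translate([613, 62, 0]) mirror([1, 0, 0]) rotate([0, atan2(255, 612), 0]) cube([28, 45, 663]);
translate([0, 1171, 0]) rotate([0, atan2(255, 612), 0]) cube([28, 45, 663]);
translate([613, 1171, 0]) mirror([1, 0, 0]) rotate([0, atan2(255, 612), 0]) cube([28, 45, 663]);


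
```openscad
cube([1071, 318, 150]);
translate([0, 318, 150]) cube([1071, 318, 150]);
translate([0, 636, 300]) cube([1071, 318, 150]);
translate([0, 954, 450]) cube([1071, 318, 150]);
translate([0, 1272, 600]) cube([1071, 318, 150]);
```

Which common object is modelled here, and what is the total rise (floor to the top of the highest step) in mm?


A staircase. The total rise is 750 mm.

5 identical blocks, each offset up and back from the previous — a staircase. Each step is 150 mm tall and there are 5 of them, so the total rise is 5 × 150 = 750 mm.


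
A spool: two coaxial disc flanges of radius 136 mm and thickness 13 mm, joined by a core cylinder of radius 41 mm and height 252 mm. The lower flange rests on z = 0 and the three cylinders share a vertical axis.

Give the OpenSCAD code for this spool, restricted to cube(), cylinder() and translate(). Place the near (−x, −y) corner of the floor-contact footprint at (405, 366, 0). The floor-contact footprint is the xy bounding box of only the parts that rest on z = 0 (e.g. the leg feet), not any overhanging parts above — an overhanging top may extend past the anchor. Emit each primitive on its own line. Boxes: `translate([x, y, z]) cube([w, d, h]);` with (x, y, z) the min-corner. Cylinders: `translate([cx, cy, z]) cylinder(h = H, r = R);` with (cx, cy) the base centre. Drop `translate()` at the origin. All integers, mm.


translate([541, 502, 0]) cylinder(h = 13, r = 136);
translate([541, 502, 13]) cylinder(h = 252, r = 41);
translate([541, 502, 265]) cylinder(h = 13, r = 136);


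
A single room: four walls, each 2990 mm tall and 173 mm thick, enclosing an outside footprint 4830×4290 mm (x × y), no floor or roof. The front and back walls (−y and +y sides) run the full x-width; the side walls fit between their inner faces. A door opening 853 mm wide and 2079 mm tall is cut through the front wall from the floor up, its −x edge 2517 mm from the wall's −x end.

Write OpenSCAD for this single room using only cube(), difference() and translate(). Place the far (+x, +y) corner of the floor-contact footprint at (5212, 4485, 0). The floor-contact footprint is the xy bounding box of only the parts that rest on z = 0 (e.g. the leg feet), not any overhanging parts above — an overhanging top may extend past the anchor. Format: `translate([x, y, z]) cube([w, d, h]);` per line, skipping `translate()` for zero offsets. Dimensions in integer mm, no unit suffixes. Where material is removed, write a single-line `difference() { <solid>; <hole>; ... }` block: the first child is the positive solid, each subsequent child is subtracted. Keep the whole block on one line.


difference() { translate([382, 195, 0]) cube([4830, 173, 2990]); translate([2899, 195, 0]) cube([853, 173, 2079]); }
translate([382, 4312, 0]) cube([4830, 173, 2990]);
translate([382, 368, 0]) cube([173, 3944, 2990]);
translate([5039, 368, 0]) cube([173, 3944, 2990]);


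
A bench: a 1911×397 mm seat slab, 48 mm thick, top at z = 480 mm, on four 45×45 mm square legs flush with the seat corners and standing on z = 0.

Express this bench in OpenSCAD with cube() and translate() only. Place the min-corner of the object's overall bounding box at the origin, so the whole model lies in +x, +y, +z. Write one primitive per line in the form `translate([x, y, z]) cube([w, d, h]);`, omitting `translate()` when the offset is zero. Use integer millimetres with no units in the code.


translate([0, 0, 432]) cube([1911, 397, 48]);
cube([45, 45, 432]);
translate([0, 352, 0]) cube([45, 45, 432]);
translate([1866, 0, 0]) cube([45, 45, 432]);
translate([1866, 352, 0]) cube([45, 45, 432]);


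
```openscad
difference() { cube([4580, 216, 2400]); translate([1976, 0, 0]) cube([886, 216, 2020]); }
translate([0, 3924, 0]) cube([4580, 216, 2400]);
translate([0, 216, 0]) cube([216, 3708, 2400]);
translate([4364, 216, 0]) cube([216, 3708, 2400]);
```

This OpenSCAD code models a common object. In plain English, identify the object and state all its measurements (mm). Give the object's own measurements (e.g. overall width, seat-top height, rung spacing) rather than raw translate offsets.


A single room: four walls, each 2400 mm tall and 216 mm thick, enclosing an outside footprint 4580×4140 mm (x × y), no floor or roof. The front and back walls (−y and +y sides) run the full x-width; the side walls fit between their inner faces. A door opening 886 mm wide and 2020 mm tall is cut through the front wall from the floor up, its −x edge 1976 mm from the wall's −x end.


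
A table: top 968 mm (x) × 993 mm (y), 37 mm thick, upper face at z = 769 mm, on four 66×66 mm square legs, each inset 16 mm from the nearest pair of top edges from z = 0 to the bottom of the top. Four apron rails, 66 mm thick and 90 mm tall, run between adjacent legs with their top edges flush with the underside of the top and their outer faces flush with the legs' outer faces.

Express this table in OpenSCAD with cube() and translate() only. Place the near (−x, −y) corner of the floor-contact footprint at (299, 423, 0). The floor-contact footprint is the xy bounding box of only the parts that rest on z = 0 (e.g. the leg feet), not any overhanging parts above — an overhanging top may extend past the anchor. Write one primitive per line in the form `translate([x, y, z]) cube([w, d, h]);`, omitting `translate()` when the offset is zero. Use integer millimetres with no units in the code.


translate([283, 407, 732]) cube([968, 993, 37]);
translate([299, 423, 0]) cube([66, 66, 732]);
translate([1169, 423, 0]) cube([66, 66, 732]);
translate([299, 1318, 0]) cube([66, 66, 732]);
translate([1169, 1318, 0]) cube([66, 66, 732]);
translate([365, 423, 642]) cube([804, 66, 90]);
translate([365, 1318, 642]) cube([804, 66, 90]);
translate([299, 489, 642]) cube([66, 829, 90]);
translate([1169, 489, 642]) cube([66, 829, 90]);


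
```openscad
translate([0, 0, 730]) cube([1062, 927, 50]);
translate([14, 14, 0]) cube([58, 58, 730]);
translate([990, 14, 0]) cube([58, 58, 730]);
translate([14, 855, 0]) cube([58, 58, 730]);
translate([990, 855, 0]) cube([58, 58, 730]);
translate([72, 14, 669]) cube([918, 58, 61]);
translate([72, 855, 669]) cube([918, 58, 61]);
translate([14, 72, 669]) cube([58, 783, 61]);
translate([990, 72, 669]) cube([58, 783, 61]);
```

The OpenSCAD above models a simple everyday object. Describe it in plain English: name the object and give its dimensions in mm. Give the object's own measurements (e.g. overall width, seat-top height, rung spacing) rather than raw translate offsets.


A rectangular dining table. The top is 1062×927×50 mm with its upper surface at z = 780 mm. It stands on four 58×58 mm square legs, each inset 14 mm from the nearest pair of top edges, running from the floor to the underside of the top. Four apron rails, 58 mm thick and 61 mm tall, run between adjacent legs with their top edges flush with the underside of the top and their outer faces flush with the legs' outer faces.


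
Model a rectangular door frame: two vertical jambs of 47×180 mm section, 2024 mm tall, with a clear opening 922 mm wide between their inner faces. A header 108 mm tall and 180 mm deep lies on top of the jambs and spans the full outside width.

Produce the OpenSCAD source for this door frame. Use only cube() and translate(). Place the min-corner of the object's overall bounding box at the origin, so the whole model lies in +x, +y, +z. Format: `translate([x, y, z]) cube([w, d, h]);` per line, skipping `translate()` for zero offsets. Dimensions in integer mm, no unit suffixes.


cube([47, 180, 2024]);
translate([969, 0, 0]) cube([47, 180, 2024]);
translate([0, 0, 2024]) cube([1016, 180, 108]);


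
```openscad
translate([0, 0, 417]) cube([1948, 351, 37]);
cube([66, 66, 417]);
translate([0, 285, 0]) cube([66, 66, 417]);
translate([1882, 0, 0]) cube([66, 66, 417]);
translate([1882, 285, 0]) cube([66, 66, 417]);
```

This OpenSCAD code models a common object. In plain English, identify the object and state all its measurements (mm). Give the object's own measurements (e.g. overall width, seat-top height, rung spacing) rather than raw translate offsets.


A bench: a 1948×351 mm seat slab, 37 mm thick, top at z = 454 mm, on four 66×66 mm square legs flush with the seat corners and standing on z = 0.


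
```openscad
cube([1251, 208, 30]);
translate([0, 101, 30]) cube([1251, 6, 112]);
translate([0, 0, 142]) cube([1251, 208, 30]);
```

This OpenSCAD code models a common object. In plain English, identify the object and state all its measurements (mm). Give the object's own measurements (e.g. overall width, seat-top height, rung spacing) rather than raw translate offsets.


An I-beam lying along x, 1251 mm long. Overall section height 172 mm. Two flanges 208 mm wide (y) and 30 mm thick, one on the floor and one at the top; a web 6 mm thick runs between them, centred on the flange width.


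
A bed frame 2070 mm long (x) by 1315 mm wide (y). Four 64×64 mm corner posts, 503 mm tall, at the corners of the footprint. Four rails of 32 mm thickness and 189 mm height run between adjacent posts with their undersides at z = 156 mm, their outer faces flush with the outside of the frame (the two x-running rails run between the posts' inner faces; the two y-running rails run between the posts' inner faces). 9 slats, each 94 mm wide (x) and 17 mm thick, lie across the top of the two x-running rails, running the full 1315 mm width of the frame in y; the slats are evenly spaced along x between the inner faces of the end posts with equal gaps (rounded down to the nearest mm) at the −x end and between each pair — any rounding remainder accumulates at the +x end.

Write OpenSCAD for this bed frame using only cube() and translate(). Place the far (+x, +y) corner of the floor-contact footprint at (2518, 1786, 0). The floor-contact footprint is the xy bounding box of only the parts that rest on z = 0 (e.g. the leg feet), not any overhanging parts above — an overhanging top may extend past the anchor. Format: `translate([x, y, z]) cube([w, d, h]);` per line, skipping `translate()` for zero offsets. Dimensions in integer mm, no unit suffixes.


// slat z = rail_z + rail_h = 156 + 189 = 345
// slat gap = ⌊(1942 − 9·94) / 10⌋ = 109
translate([448, 471, 0]) cube([64, 64, 503]);
translate([448, 1722, 0]) cube([64, 64, 503]);
translate([2454, 471, 0]) cube([64, 64, 503]);
translate([2454, 1722, 0]) cube([64, 64, 503]);
translate([512, 471, 156]) cube([1942, 32, 189]);
translate([512, 1754, 156]) cube([1942, 32, 189]);
translate([448, 535, 156]) cube([32, 1187, 189]);
translate([2486, 535, 156]) cube([32, 1187, 189]);
translate([621, 471, 345]) cube([94, 1315, 17]);
translate([824, 471, 345]) cube([94, 1315, 17]);
translate([1027, 471, 345]) cube([94, 1315, 17]);
translate([1230, 471, 345]) cube([94, 1315, 17]);
translate([1433, 471, 345]) cube([94, 1315, 17]);
translate([1636, 471, 345]) cube([94, 1315, 17]);
translate([1839, 471, 345]) cube([94, 1315, 17]);
translate([2042, 471, 345]) cube([94, 1315, 17]);
translate([2245, 471, 345]) cube([94, 1315, 17]);


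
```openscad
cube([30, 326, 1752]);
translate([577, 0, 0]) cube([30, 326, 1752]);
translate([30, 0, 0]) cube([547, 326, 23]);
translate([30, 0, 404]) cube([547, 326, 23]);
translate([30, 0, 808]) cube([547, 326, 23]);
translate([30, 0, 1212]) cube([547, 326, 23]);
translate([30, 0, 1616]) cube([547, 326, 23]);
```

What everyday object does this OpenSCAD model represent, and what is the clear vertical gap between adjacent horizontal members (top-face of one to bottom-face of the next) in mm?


A bookshelf. The clear shelf gap is 381 mm.

Two tall side panels with 5 horizontal boards between them — a bookshelf. The first two shelf undersides are at z = 0 and z = 404; with shelf thickness 23, the clear gap is 404 − 0 − 23 = 381 mm.


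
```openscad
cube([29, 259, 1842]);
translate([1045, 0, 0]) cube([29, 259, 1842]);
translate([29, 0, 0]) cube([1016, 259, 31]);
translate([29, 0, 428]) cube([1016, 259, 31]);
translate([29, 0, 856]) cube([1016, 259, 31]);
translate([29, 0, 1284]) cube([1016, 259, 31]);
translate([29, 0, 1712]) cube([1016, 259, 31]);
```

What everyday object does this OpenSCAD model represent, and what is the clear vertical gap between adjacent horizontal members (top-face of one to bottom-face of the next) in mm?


A bookshelf. The clear shelf gap is 397 mm.

Two tall side panels with 5 horizontal boards between them — a bookshelf. The first two shelf undersides are at z = 0 and z = 428; with shelf thickness 31, the clear gap is 428 − 0 − 31 = 397 mm.


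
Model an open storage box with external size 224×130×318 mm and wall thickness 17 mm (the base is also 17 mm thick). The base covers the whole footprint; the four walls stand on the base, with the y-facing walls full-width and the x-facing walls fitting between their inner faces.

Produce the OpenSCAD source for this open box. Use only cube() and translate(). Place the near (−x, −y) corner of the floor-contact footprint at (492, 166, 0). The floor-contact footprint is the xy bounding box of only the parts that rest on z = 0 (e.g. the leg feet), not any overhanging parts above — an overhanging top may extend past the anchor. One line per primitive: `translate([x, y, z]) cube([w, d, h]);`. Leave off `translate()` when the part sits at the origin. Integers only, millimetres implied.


translate([492, 166, 0]) cube([224, 130, 17]);
translate([492, 166, 17]) cube([224, 17, 301]);
translate([492, 279, 17]) cube([224, 17, 301]);
translate([492, 183, 17]) cube([17, 96, 301]);
translate([699, 183, 17]) cube([17, 96, 301]);


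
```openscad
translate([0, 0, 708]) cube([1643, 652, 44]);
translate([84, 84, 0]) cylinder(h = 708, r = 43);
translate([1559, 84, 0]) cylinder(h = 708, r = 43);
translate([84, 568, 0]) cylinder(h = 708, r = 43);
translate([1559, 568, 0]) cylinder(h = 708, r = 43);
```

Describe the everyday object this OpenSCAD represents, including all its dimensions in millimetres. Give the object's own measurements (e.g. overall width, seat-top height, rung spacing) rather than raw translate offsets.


A rectangular dining table. The top is 1643×652×44 mm with its upper surface at z = 752 mm. It stands on four round legs of 86 mm diameter, each leg's bounding box inset 41 mm from the nearest pair of top edges, running from the floor to the underside of the top.
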